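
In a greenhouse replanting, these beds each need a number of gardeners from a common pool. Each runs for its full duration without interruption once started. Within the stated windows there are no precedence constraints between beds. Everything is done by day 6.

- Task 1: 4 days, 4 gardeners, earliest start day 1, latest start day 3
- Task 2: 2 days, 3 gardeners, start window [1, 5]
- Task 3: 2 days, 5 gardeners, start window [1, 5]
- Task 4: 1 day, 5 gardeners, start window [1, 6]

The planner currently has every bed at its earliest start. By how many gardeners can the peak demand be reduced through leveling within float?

Early-start peak: d1:17  d2:12  d3:4  d4:4  d5:0  d6:0 ⇒ 17.
Leveled (Task 1@1, Task 2@1, Task 3@3, Task 4@5): d1:7  d2:7  d3:9  d4:9  d5:5  d6:0 ⇒ 9.
Reduction 17 − 9 = 8.

8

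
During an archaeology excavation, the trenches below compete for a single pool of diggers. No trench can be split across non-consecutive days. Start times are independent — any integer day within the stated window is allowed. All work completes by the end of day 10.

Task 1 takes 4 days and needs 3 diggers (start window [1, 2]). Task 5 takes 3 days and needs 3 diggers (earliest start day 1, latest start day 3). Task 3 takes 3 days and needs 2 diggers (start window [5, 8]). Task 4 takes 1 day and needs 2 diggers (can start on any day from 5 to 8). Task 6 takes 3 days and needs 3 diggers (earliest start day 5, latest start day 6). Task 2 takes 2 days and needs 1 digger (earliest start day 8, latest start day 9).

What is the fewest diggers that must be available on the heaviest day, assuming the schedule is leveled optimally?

Early-start (Task 1@1, Task 5@1, Task 3@5, Task 4@5, Task 6@5, Task 2@8) gives peak 7: d1:6  d2:6  d3:6  d4:3  d5:7  d6:5  d7:5  d8:1  d9:1  d10:0.
Shift Task 6→6.
Schedule Task 1@1, Task 5@1, Task 3@5, Task 4@5, Task 6@6, Task 2@8: d1:6  d2:6  d3:6  d4:3  d5:4  d6:5  d7:5  d8:4  d9:1  d10:0 — peak 6.

6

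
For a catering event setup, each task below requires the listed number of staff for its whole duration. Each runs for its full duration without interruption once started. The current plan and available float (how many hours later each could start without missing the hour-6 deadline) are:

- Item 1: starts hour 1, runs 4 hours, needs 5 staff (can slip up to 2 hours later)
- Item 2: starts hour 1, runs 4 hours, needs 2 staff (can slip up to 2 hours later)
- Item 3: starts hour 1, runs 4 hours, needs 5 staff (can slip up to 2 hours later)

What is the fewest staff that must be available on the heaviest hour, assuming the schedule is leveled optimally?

12

Schedule Item 1@1, Item 2@1, Item 3@1: h1:12  h2:12  h3:12  h4:12  h5:0  h6:0 — peak 12.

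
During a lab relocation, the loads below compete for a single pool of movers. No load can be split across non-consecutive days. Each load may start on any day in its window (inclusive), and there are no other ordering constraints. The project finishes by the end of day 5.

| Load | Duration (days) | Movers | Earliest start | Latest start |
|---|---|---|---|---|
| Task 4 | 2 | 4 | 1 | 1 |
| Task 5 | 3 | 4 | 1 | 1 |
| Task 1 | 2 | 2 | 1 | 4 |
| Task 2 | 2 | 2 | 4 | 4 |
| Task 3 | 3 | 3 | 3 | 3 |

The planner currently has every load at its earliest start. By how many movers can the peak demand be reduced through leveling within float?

2

Early-start peak: d1:10  d2:10  d3:7  d4:5  d5:5 ⇒ 10.
Leveled (Task 4@1, Task 5@1, Task 1@4, Task 2@4, Task 3@3): d1:8  d2:8  d3:7  d4:7  d5:7 ⇒ 8.
Reduction 10 − 8 = 2.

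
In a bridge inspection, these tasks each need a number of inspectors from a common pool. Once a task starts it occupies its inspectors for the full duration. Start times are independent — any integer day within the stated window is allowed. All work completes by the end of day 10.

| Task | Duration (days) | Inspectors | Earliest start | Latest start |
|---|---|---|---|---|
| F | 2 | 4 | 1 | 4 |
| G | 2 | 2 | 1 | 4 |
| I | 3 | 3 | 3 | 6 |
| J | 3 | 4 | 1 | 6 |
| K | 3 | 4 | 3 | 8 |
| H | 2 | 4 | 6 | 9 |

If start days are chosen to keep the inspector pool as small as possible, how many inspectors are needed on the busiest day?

7

Early-start (F@1, G@1, I@3, J@1, K@3, H@6) gives peak 11: d1:10  d2:10  d3:11  d4:7  d5:7  d6:4  d7:4  d8:0  d9:0  d10:0.
Shift J→3, K→6, H→9.
Schedule F@1, G@1, I@3, J@3, K@6, H@9: d1:6  d2:6  d3:7  d4:7  d5:7  d6:4  d7:4  d8:4  d9:4  d10:4 — peak 7.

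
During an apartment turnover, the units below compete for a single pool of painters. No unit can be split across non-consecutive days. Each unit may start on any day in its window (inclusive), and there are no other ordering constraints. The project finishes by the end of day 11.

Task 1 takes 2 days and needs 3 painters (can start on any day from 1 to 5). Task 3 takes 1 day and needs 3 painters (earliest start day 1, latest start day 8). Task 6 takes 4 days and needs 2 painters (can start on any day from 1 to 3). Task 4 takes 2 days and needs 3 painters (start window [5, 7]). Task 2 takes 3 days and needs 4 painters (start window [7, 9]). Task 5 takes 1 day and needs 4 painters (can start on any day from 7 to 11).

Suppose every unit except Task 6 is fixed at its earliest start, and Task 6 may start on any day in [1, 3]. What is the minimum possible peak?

8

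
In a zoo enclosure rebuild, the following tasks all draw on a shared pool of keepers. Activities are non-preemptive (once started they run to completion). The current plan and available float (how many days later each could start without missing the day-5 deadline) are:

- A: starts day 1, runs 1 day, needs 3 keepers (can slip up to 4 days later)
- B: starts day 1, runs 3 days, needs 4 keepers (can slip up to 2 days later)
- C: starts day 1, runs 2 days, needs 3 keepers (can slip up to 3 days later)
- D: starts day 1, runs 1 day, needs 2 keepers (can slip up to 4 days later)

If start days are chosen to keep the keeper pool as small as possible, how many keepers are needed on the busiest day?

6

Early-start (A@1, B@1, C@1, D@1) gives peak 12: d1:12  d2:7  d3:4  d4:0  d5:0.
Shift B→3, D→2.
Schedule A@1, B@3, C@1, D@2: d1:6  d2:5  d3:4  d4:4  d5:4 — peak 6.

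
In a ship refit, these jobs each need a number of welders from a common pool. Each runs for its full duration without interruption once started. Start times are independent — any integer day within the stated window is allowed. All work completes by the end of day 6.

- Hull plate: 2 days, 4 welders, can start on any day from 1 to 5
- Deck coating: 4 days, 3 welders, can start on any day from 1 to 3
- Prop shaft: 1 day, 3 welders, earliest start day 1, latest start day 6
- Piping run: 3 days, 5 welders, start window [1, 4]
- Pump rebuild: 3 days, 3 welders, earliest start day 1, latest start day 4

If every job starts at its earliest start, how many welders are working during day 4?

3

At early start, day 4 has: Deck coating.
Demand: 3 = 3.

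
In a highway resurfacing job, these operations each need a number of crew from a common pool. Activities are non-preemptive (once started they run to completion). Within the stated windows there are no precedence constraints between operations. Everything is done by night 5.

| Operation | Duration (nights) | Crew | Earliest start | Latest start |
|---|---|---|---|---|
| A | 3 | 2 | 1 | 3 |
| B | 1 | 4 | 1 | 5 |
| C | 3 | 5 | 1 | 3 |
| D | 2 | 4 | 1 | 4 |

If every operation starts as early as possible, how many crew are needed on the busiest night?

Early-start schedule: A@1, B@1, C@1, D@1.
Load per night: night 1: 15, night 2: 11, night 3: 7, night 4: 0, night 5: 0.
Peak is 15.

15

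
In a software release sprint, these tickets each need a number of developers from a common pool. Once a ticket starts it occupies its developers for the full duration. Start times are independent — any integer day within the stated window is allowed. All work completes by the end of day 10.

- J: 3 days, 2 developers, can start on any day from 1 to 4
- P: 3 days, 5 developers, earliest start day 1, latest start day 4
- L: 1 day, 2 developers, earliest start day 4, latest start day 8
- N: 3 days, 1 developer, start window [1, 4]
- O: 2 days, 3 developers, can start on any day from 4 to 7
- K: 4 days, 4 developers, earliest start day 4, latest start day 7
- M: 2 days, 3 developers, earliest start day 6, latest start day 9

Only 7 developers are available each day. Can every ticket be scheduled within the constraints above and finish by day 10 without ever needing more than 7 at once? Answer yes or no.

yes

Schedule J@1, P@1, L@4, N@4, O@4, K@6, M@7: d1:7  d2:7  d3:7  d4:6  d5:4  d6:5  d7:7  d8:7  d9:4  d10:0 — peak 7 ≤ 7.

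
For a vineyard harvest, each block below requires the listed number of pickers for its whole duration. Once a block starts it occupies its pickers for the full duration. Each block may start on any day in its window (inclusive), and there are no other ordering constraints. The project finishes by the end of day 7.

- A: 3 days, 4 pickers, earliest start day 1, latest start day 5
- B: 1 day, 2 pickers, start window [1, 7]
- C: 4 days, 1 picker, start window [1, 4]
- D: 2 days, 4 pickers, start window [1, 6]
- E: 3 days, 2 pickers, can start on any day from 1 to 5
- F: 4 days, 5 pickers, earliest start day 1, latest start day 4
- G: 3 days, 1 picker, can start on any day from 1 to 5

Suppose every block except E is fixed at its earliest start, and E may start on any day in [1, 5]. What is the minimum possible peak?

17

E@1: d1:19  d2:17  d3:13  d4:6  d5:0  d6:0  d7:0 → peak 19
E@2: d1:17  d2:17  d3:13  d4:8  d5:0  d6:0  d7:0 → peak 17
E@3: d1:17  d2:15  d3:13  d4:8  d5:2  d6:0  d7:0 → peak 17
E@4: d1:17  d2:15  d3:11  d4:8  d5:2  d6:2  d7:0 → peak 17
E@5: d1:17  d2:15  d3:11  d4:6  d5:2  d6:2  d7:2 → peak 17
Best is E@2, peak 17.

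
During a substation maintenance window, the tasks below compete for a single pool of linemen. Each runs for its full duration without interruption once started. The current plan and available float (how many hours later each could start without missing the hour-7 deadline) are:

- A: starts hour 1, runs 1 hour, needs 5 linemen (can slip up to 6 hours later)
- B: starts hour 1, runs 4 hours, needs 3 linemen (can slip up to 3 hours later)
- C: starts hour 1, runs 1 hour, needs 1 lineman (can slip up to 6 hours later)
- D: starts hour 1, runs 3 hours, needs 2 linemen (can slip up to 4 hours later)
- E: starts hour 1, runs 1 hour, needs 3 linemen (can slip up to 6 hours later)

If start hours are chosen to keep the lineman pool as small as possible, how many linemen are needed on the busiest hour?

5

Early-start (A@1, B@1, C@1, D@1, E@1) gives peak 14: h1:14  h2:5  h3:5  h4:3  h5:0  h6:0  h7:0.
Shift B→2, C→2, D→3, E→6.
Schedule A@1, B@2, C@2, D@3, E@6: h1:5  h2:4  h3:5  h4:5  h5:5  h6:3  h7:0 — peak 5.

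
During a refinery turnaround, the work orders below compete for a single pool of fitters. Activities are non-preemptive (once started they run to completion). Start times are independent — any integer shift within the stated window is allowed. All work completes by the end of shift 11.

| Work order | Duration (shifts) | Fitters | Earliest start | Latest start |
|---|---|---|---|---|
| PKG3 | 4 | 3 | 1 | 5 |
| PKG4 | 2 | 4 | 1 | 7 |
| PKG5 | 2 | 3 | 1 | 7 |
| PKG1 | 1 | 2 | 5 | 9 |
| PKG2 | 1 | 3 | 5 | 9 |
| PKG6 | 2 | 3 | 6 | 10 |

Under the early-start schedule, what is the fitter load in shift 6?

3

At early start, shift 6 has: PKG6.
Demand: 3 = 3.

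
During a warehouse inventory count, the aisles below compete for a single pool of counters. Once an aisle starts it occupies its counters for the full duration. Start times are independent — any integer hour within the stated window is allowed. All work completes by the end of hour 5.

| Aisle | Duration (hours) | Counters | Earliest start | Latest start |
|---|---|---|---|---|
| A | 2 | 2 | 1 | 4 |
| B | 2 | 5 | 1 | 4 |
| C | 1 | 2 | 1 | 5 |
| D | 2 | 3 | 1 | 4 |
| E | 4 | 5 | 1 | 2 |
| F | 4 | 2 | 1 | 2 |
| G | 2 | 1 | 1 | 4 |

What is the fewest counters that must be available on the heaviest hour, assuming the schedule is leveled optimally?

Early-start (A@1, B@1, C@1, D@1, E@1, F@1, G@1) gives peak 20: h1:20  h2:18  h3:7  h4:7  h5:0.
Shift B→3, F→2.
Schedule A@1, B@3, C@1, D@1, E@1, F@2, G@1: h1:13  h2:13  h3:12  h4:12  h5:2 — peak 13.

13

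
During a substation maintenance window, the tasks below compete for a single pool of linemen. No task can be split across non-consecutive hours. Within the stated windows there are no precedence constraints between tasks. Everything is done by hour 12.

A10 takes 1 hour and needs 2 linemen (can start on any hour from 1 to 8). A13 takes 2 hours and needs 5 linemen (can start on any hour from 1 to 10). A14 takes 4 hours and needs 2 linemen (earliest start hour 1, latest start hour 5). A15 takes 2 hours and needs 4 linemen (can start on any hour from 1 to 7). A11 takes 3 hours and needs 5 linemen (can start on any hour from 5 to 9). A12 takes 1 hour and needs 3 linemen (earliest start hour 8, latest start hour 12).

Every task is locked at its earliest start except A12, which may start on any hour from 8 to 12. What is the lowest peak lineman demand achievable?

13

A12@8: h1:13  h2:11  h3:2  h4:2  h5:5  h6:5  h7:5  h8:3  h9:0  h10:0  h11:0  h12:0 → peak 13
A12@9: h1:13  h2:11  h3:2  h4:2  h5:5  h6:5  h7:5  h8:0  h9:3  h10:0  h11:0  h12:0 → peak 13
A12@10: h1:13  h2:11  h3:2  h4:2  h5:5  h6:5  h7:5  h8:0  h9:0  h10:3  h11:0  h12:0 → peak 13
A12@11: h1:13  h2:11  h3:2  h4:2  h5:5  h6:5  h7:5  h8:0  h9:0  h10:0  h11:3  h12:0 → peak 13
A12@12: h1:13  h2:11  h3:2  h4:2  h5:5  h6:5  h7:5  h8:0  h9:0  h10:0  h11:0  h12:3 → peak 13
Best is A12@8, peak 13.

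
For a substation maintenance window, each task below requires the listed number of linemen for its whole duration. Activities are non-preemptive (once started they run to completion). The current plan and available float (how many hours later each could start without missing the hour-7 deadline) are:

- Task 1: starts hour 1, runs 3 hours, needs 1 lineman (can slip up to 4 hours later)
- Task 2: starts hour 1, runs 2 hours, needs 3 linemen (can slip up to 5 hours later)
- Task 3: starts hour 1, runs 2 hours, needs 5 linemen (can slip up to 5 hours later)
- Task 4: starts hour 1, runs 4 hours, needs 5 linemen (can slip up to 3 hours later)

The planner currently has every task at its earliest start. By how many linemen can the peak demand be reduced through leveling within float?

6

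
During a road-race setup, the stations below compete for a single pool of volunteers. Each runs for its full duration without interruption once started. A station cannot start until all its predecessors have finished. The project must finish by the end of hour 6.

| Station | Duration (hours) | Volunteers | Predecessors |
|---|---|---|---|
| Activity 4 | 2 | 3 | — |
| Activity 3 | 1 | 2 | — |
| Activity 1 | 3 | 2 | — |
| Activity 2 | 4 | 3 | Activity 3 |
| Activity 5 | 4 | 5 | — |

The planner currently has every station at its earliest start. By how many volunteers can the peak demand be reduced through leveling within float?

3

Early-start peak: h1:12  h2:13  h3:10  h4:8  h5:3  h6:0 ⇒ 13.
Leveled (Activity 4@1, Activity 3@1, Activity 1@1, Activity 2@2, Activity 5@3): h1:7  h2:8  h3:10  h4:8  h5:8  h6:5 ⇒ 10.
Reduction 13 − 10 = 3.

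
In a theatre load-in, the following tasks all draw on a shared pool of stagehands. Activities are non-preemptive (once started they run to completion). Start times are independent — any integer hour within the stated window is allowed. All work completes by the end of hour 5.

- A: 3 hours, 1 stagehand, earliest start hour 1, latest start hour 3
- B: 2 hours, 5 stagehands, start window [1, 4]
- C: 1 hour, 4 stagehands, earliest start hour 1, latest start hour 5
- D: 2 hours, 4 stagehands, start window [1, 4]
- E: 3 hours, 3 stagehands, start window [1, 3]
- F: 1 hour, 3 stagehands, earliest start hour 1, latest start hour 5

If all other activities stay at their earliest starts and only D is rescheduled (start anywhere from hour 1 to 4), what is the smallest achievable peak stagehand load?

16

D@1: h1:20  h2:13  h3:4  h4:0  h5:0 → peak 20
D@2: h1:16  h2:13  h3:8  h4:0  h5:0 → peak 16
D@3: h1:16  h2:9  h3:8  h4:4  h5:0 → peak 16
D@4: h1:16  h2:9  h3:4  h4:4  h5:4 → peak 16
Best is D@2, peak 16.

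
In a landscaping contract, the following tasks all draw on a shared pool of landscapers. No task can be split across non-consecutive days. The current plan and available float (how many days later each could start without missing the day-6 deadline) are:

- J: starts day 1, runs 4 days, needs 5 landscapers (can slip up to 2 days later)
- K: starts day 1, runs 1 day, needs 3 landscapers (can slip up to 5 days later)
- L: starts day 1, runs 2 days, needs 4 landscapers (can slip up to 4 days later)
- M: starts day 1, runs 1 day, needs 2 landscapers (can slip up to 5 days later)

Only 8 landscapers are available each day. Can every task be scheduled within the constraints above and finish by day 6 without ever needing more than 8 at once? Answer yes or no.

yes

Schedule J@1, K@5, L@5, M@1: d1:7  d2:5  d3:5  d4:5  d5:7  d6:4 — peak 7 ≤ 8.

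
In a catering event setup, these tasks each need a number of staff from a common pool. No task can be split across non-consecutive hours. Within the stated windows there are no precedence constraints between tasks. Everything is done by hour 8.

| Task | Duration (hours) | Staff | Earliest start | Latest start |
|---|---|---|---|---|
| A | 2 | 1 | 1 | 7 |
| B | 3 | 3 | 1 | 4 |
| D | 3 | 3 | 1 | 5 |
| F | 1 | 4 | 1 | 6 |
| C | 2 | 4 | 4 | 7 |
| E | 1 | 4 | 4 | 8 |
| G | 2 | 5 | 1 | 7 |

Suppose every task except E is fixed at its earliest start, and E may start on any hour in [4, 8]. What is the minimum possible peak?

16

E@4: h1:16  h2:12  h3:6  h4:8  h5:4  h6:0  h7:0  h8:0 → peak 16
E@5: h1:16  h2:12  h3:6  h4:4  h5:8  h6:0  h7:0  h8:0 → peak 16
E@6: h1:16  h2:12  h3:6  h4:4  h5:4  h6:4  h7:0  h8:0 → peak 16
E@7: h1:16  h2:12  h3:6  h4:4  h5:4  h6:0  h7:4  h8:0 → peak 16
E@8: h1:16  h2:12  h3:6  h4:4  h5:4  h6:0  h7:0  h8:4 → peak 16
Best is E@4, peak 16.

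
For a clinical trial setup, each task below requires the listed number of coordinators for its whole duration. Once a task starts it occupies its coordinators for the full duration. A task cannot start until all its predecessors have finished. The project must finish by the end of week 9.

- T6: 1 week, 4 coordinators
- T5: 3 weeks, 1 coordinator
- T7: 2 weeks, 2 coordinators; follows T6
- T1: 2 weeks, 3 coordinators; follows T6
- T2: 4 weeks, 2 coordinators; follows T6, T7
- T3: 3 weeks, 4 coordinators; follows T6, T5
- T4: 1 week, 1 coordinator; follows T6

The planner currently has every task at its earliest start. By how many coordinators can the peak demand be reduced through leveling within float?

1

Early-start peak: w1:5  w2:7  w3:6  w4:6  w5:6  w6:6  w7:2  w8:0  w9:0 ⇒ 7.
Leveled (T6@1, T5@1, T7@2, T1@2, T2@4, T3@4, T4@7): w1:5  w2:6  w3:6  w4:6  w5:6  w6:6  w7:3  w8:0  w9:0 ⇒ 6.
Reduction 7 − 6 = 1.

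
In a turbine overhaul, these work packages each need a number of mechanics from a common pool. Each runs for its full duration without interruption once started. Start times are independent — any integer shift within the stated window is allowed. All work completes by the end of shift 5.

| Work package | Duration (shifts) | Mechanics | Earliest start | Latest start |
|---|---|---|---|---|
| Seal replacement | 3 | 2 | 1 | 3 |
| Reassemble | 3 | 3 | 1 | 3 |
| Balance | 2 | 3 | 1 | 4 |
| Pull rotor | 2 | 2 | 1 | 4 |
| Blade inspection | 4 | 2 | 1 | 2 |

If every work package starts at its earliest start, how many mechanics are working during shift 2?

At early start, shift 2 has: Seal replacement, Reassemble, Balance, Pull rotor, Blade inspection.
Demand: 2 + 3 + 3 + 2 + 2 = 12.

12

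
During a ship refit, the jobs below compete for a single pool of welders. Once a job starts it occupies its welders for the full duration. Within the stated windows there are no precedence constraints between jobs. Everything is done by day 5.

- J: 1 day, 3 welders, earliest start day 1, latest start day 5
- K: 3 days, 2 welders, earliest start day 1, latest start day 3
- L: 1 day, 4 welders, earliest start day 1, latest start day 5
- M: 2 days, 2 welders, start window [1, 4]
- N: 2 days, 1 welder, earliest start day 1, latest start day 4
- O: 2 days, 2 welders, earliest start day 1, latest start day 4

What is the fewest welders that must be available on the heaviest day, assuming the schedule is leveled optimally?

5

Early-start (J@1, K@1, L@1, M@1, N@1, O@1) gives peak 14: d1:14  d2:7  d3:2  d4:0  d5:0.
Shift K→2, L→5, N→2, O→3.
Schedule J@1, K@2, L@5, M@1, N@2, O@3: d1:5  d2:5  d3:5  d4:4  d5:4 — peak 5.
Total welder-days = 23 over 5 days ⇒ peak ≥ ⌈23/5⌉ = 5, so 5 is optimal.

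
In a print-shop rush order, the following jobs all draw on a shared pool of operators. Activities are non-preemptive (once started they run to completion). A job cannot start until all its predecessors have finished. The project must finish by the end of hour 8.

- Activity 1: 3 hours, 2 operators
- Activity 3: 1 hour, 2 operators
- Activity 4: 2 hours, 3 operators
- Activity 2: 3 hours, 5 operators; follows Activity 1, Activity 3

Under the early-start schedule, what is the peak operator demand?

Early-start schedule: Activity 1@1, Activity 3@1, Activity 4@1, Activity 2@4.
Load per hour: hour 1: 7, hour 2: 5, hour 3: 2, hour 4: 5, hour 5: 5, hour 6: 5, hour 7: 0, hour 8: 0.
Peak is 7.

7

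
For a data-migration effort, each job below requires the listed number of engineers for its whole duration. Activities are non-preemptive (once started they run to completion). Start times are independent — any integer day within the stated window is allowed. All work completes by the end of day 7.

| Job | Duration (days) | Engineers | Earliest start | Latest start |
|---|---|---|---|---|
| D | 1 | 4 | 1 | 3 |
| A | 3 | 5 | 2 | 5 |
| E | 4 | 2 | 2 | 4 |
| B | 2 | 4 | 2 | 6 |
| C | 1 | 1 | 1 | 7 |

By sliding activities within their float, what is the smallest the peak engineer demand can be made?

Early-start (D@1, A@2, E@2, B@2, C@1) gives peak 11: d1:5  d2:11  d3:11  d4:7  d5:2  d6:0  d7:0.
Shift B→5.
Schedule D@1, A@2, E@2, B@5, C@1: d1:5  d2:7  d3:7  d4:7  d5:6  d6:4  d7:0 — peak 7.

7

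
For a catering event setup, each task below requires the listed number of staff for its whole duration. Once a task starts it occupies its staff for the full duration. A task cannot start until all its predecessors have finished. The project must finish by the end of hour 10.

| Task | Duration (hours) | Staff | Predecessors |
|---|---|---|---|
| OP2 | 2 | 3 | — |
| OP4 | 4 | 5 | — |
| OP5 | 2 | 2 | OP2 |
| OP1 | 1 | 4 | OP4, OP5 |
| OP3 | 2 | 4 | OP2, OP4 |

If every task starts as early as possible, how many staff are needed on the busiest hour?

8

Early-start schedule: OP2@1, OP4@1, OP5@3, OP1@5, OP3@5.
Load per hour: hour 1: 8, hour 2: 8, hour 3: 7, hour 4: 7, hour 5: 8, hour 6: 4, hour 7: 0, hour 8: 0, hour 9: 0, hour 10: 0.
Peak is 8.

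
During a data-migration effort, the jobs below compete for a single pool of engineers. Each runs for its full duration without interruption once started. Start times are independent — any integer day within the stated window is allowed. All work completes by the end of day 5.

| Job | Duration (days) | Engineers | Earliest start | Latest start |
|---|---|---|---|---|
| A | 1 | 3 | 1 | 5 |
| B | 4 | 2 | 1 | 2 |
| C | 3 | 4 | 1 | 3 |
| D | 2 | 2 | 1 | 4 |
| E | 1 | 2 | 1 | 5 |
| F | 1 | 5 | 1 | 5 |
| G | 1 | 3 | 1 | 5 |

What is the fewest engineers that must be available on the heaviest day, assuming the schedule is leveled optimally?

8

Early-start (A@1, B@1, C@1, D@1, E@1, F@1, G@1) gives peak 21: d1:21  d2:8  d3:6  d4:2  d5:0.
Shift C→2, E→3, F→5, G→5.
Schedule A@1, B@1, C@2, D@1, E@3, F@5, G@5: d1:7  d2:8  d3:8  d4:6  d5:8 — peak 8.
Total engineer-days = 37 over 5 days ⇒ peak ≥ ⌈37/5⌉ = 8, so 8 is optimal.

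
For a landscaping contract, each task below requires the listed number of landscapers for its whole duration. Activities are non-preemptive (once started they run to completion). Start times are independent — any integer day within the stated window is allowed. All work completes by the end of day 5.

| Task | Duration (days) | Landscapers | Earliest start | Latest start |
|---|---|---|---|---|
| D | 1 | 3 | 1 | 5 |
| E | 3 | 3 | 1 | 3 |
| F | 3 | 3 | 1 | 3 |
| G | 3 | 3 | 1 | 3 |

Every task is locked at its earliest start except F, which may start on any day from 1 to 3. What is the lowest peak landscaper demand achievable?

9

F@1: d1:12  d2:9  d3:9  d4:0  d5:0 → peak 12
F@2: d1:9  d2:9  d3:9  d4:3  d5:0 → peak 9
F@3: d1:9  d2:6  d3:9  d4:3  d5:3 → peak 9
Best is F@2, peak 9.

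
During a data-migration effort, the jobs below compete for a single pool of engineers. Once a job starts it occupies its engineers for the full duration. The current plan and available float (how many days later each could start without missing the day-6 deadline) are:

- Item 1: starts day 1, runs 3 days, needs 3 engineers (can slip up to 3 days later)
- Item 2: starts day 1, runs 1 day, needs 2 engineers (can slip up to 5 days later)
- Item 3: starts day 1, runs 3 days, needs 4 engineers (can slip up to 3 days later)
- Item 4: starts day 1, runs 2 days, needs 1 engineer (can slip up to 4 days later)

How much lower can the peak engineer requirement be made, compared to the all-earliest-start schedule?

Early-start peak: d1:10  d2:8  d3:7  d4:0  d5:0  d6:0 ⇒ 10.
Leveled (Item 1@1, Item 2@1, Item 3@4, Item 4@2): d1:5  d2:4  d3:4  d4:4  d5:4  d6:4 ⇒ 5.
Reduction 10 − 5 = 5.

5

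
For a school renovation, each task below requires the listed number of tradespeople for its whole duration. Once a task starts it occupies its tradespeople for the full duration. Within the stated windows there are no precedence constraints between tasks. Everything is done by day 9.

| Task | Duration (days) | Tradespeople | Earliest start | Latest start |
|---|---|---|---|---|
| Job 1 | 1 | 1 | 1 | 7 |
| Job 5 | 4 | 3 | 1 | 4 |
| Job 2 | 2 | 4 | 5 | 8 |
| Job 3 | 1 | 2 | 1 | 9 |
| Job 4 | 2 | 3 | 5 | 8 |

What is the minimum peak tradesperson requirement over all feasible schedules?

Early-start (Job 1@1, Job 5@1, Job 2@5, Job 3@1, Job 4@5) gives peak 7: d1:6  d2:3  d3:3  d4:3  d5:7  d6:7  d7:0  d8:0  d9:0.
Shift Job 3→7, Job 4→8.
Schedule Job 1@1, Job 5@1, Job 2@5, Job 3@7, Job 4@8: d1:4  d2:3  d3:3  d4:3  d5:4  d6:4  d7:2  d8:3  d9:3 — peak 4.
Total tradesperson-days = 29 over 9 days ⇒ peak ≥ ⌈29/9⌉ = 4, so 4 is optimal.

4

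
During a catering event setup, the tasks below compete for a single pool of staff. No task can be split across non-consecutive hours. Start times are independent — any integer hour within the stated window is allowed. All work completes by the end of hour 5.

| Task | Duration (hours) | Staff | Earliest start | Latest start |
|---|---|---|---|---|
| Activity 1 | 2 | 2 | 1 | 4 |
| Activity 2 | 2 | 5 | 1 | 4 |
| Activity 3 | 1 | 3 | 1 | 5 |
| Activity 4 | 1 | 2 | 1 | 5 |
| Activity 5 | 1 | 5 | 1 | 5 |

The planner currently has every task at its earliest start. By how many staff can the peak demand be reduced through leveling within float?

Early-start peak: h1:17  h2:7  h3:0  h4:0  h5:0 ⇒ 17.
Leveled (Activity 1@1, Activity 2@3, Activity 3@1, Activity 4@2, Activity 5@5): h1:5  h2:4  h3:5  h4:5  h5:5 ⇒ 5.
Reduction 17 − 5 = 12.

12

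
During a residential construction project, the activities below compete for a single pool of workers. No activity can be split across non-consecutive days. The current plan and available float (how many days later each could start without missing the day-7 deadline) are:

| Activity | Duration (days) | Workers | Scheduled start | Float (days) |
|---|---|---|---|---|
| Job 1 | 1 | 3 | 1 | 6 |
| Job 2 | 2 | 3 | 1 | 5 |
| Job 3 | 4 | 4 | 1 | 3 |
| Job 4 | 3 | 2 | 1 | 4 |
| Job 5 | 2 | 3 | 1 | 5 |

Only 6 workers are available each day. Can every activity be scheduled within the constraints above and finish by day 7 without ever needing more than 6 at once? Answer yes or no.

yes

Schedule Job 1@1, Job 2@1, Job 3@4, Job 4@3, Job 5@2: d1:6  d2:6  d3:5  d4:6  d5:6  d6:4  d7:4 — peak 6 ≤ 6.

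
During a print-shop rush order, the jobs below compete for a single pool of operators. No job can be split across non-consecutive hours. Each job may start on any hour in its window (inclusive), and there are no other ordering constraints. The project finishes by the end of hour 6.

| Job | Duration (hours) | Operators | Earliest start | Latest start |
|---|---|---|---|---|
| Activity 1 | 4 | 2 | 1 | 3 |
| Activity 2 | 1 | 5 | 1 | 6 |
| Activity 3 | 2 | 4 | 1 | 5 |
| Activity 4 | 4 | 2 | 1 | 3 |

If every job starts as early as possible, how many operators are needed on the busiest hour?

Early-start schedule: Activity 1@1, Activity 2@1, Activity 3@1, Activity 4@1.
Load per hour: hour 1: 13, hour 2: 8, hour 3: 4, hour 4: 4, hour 5: 0, hour 6: 0.
Peak is 13.

13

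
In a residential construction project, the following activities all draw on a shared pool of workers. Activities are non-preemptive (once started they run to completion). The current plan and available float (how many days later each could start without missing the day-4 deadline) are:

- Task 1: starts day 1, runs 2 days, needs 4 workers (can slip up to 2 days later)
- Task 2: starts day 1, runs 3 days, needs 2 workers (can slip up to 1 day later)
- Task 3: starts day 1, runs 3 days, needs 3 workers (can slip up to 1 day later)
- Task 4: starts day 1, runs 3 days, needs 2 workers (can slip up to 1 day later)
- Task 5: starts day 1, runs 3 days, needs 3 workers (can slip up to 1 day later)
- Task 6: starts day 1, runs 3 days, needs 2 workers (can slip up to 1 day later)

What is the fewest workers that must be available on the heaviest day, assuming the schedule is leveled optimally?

Schedule Task 1@1, Task 2@1, Task 3@1, Task 4@1, Task 5@1, Task 6@1: d1:16  d2:16  d3:12  d4:0 — peak 16.

16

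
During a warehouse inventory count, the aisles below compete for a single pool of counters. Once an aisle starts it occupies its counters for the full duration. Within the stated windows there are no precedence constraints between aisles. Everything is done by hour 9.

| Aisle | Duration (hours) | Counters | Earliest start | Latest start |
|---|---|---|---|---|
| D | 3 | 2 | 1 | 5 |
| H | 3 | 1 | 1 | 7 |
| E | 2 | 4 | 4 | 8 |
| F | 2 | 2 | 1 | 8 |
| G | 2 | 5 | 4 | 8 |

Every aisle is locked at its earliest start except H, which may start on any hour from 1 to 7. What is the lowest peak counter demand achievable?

9

H@1: h1:5  h2:5  h3:3  h4:9  h5:9  h6:0  h7:0  h8:0  h9:0 → peak 9
H@2: h1:4  h2:5  h3:3  h4:10  h5:9  h6:0  h7:0  h8:0  h9:0 → peak 10
H@3: h1:4  h2:4  h3:3  h4:10  h5:10  h6:0  h7:0  h8:0  h9:0 → peak 10
H@4: h1:4  h2:4  h3:2  h4:10  h5:10  h6:1  h7:0  h8:0  h9:0 → peak 10
H@5: h1:4  h2:4  h3:2  h4:9  h5:10  h6:1  h7:1  h8:0  h9:0 → peak 10
H@6: h1:4  h2:4  h3:2  h4:9  h5:9  h6:1  h7:1  h8:1  h9:0 → peak 9
H@7: h1:4  h2:4  h3:2  h4:9  h5:9  h6:0  h7:1  h8:1  h9:1 → peak 9
Best is H@1, peak 9.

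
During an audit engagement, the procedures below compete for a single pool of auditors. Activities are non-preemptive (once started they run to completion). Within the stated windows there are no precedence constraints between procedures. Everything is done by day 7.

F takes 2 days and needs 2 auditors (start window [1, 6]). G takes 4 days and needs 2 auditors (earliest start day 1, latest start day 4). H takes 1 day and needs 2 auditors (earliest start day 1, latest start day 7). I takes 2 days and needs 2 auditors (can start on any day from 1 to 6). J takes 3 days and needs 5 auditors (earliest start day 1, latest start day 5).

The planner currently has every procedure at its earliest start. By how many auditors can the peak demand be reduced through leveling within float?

7

Early-start peak: d1:13  d2:11  d3:7  d4:2  d5:0  d6:0  d7:0 ⇒ 13.
Leveled (F@1, G@1, H@1, I@2, J@5): d1:6  d2:6  d3:4  d4:2  d5:5  d6:5  d7:5 ⇒ 6.
Reduction 13 − 6 = 7.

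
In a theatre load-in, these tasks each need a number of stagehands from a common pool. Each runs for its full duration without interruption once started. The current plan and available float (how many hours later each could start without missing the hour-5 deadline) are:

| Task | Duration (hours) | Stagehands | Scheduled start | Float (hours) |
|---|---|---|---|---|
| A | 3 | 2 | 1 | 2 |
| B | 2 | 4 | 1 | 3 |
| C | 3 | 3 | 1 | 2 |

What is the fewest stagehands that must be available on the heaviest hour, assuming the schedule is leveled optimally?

Early-start (A@1, B@1, C@1) gives peak 9: h1:9  h2:9  h3:5  h4:0  h5:0.
Shift B→4.
Schedule A@1, B@4, C@1: h1:5  h2:5  h3:5  h4:4  h5:4 — peak 5.
Total stagehand-hours = 23 over 5 hours ⇒ peak ≥ ⌈23/5⌉ = 5, so 5 is optimal.

5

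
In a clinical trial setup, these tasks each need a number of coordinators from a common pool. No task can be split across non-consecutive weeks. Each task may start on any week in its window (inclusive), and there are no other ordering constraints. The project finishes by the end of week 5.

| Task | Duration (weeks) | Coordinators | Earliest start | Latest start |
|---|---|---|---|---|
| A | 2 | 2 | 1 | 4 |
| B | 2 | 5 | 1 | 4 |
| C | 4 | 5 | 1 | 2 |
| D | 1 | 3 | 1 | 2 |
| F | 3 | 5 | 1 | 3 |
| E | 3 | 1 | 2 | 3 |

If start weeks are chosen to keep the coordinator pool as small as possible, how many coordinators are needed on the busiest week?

Early-start (A@1, B@1, C@1, D@1, F@1, E@2) gives peak 20: w1:20  w2:18  w3:11  w4:6  w5:0.
Shift C→2, F→3, E→3.
Schedule A@1, B@1, C@2, D@1, F@3, E@3: w1:10  w2:12  w3:11  w4:11  w5:11 — peak 12.

12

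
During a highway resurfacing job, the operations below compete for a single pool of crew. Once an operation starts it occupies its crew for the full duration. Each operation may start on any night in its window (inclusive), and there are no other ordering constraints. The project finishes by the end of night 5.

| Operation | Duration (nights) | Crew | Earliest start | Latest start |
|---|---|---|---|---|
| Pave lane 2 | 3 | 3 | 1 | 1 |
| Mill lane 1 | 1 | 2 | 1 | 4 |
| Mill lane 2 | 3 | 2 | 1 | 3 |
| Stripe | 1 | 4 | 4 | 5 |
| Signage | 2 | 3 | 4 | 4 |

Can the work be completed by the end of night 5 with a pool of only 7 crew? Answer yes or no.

yes

Schedule Pave lane 2@1, Mill lane 1@1, Mill lane 2@1, Stripe@4, Signage@4: n1:7  n2:5  n3:5  n4:7  n5:3 — peak 7 ≤ 7.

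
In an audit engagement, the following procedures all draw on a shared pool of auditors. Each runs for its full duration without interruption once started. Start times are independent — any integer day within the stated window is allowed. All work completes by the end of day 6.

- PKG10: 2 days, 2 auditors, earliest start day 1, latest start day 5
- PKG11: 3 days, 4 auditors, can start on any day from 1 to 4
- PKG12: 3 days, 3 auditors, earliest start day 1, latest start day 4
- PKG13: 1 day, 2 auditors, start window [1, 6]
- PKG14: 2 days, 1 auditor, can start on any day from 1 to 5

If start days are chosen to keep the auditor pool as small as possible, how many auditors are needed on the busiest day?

Early-start (PKG10@1, PKG11@1, PKG12@1, PKG13@1, PKG14@1) gives peak 12: d1:12  d2:10  d3:7  d4:0  d5:0  d6:0.
Shift PKG11→4, PKG13→3, PKG14→4.
Schedule PKG10@1, PKG11@4, PKG12@1, PKG13@3, PKG14@4: d1:5  d2:5  d3:5  d4:5  d5:5  d6:4 — peak 5.
Total auditor-days = 29 over 6 days ⇒ peak ≥ ⌈29/6⌉ = 5, so 5 is optimal.

5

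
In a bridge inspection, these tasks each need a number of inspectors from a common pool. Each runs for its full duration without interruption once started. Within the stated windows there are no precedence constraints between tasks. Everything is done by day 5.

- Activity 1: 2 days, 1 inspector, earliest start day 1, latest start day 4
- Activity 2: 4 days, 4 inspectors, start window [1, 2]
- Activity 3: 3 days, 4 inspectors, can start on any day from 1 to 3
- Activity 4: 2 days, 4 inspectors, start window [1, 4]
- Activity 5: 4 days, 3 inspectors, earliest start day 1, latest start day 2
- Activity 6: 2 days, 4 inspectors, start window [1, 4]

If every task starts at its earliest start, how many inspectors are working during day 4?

At early start, day 4 has: Activity 2, Activity 5.
Demand: 4 + 3 = 7.

7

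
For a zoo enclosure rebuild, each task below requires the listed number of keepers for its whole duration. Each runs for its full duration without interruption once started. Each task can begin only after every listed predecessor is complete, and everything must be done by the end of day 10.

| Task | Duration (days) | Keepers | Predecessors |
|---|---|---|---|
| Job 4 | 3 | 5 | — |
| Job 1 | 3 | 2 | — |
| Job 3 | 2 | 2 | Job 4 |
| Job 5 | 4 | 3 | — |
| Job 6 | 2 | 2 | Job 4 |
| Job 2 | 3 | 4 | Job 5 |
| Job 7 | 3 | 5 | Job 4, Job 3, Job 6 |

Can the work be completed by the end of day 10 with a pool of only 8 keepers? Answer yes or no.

yes

Schedule Job 4@1, Job 1@4, Job 3@4, Job 5@1, Job 6@6, Job 2@5, Job 7@8: d1:8  d2:8  d3:8  d4:7  d5:8  d6:8  d7:6  d8:5  d9:5  d10:5 — peak 8 ≤ 8.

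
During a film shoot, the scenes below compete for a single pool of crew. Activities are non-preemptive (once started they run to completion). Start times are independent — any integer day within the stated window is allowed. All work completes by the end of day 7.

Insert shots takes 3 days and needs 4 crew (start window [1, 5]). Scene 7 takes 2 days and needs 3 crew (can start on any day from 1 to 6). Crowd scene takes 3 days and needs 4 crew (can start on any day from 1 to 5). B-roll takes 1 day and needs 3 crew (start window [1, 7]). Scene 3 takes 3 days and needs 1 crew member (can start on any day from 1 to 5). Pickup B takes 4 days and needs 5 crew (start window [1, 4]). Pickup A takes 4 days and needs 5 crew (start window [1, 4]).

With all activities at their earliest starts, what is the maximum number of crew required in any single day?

25

Early-start schedule: Insert shots@1, Scene 7@1, Crowd scene@1, B-roll@1, Scene 3@1, Pickup B@1, Pickup A@1.
Load per day: day 1: 25, day 2: 22, day 3: 19, day 4: 10, day 5: 0, day 6: 0, day 7: 0.
Peak is 25.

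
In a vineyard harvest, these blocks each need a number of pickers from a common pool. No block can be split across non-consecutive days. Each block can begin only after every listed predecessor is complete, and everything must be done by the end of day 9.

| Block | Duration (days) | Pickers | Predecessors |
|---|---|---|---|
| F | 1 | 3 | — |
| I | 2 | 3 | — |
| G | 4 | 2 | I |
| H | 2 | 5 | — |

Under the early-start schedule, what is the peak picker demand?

Early-start schedule: F@1, I@1, G@3, H@1.
Load per day: day 1: 11, day 2: 8, day 3: 2, day 4: 2, day 5: 2, day 6: 2, day 7: 0, day 8: 0, day 9: 0.
Peak is 11.

11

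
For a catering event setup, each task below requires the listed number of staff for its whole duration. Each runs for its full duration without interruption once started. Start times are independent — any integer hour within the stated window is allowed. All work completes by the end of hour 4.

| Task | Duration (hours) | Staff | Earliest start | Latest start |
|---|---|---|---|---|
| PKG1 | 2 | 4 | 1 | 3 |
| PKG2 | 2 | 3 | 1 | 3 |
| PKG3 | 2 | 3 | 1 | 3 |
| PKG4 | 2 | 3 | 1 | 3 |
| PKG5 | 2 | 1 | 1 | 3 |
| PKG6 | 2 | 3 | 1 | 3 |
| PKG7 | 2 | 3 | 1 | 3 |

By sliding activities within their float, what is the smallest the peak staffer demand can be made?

10

Early-start (PKG1@1, PKG2@1, PKG3@1, PKG4@1, PKG5@1, PKG6@1, PKG7@1) gives peak 20: h1:20  h2:20  h3:0  h4:0.
Shift PKG4→3, PKG5→3, PKG6→3, PKG7→3.
Schedule PKG1@1, PKG2@1, PKG3@1, PKG4@3, PKG5@3, PKG6@3, PKG7@3: h1:10  h2:10  h3:10  h4:10 — peak 10.
Total staffer-hours = 40 over 4 hours ⇒ peak ≥ ⌈40/4⌉ = 10, so 10 is optimal.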